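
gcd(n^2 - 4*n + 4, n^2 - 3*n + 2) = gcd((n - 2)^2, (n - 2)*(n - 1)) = n - 2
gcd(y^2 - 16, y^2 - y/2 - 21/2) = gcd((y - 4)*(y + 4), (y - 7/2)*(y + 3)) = 1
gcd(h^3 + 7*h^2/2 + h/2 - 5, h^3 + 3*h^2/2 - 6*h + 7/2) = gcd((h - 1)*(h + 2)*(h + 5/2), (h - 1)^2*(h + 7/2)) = h - 1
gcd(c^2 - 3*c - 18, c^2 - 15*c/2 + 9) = c - 6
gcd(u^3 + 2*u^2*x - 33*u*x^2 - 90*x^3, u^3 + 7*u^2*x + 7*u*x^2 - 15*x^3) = u^2 + 8*u*x + 15*x^2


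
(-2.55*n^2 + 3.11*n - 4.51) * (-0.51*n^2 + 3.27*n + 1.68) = 1.3005*n^4 - 9.9246*n^3 + 8.1858*n^2 - 9.5229*n - 7.5768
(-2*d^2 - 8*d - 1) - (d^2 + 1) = -3*d^2 - 8*d - 2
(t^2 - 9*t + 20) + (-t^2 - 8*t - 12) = 8 - 17*t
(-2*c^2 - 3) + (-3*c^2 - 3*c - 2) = -5*c^2 - 3*c - 5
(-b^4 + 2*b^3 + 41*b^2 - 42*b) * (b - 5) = -b^5 + 7*b^4 + 31*b^3 - 247*b^2 + 210*b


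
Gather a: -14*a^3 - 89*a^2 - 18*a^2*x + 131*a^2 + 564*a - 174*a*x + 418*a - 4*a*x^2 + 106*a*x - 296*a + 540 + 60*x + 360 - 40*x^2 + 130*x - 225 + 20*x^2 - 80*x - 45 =-14*a^3 + a^2*(42 - 18*x) + a*(-4*x^2 - 68*x + 686) - 20*x^2 + 110*x + 630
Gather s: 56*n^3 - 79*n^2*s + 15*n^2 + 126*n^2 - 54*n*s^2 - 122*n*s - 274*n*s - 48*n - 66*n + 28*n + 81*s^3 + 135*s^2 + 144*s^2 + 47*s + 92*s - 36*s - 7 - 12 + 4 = 56*n^3 + 141*n^2 - 86*n + 81*s^3 + s^2*(279 - 54*n) + s*(-79*n^2 - 396*n + 103) - 15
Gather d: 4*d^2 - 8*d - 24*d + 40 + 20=4*d^2 - 32*d + 60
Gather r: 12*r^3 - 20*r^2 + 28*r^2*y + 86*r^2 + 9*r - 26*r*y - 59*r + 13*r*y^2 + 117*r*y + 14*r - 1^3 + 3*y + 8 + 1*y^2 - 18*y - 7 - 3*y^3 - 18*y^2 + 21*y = 12*r^3 + r^2*(28*y + 66) + r*(13*y^2 + 91*y - 36) - 3*y^3 - 17*y^2 + 6*y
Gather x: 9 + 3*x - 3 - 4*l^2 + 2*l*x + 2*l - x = -4*l^2 + 2*l + x*(2*l + 2) + 6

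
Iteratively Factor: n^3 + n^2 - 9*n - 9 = (n + 3)*(n^2 - 2*n - 3) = (n + 1)*(n + 3)*(n - 3)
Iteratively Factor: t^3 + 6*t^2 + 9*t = (t + 3)*(t^2 + 3*t) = (t + 3)^2*(t)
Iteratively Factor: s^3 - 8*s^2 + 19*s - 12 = (s - 3)*(s^2 - 5*s + 4) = (s - 4)*(s - 3)*(s - 1)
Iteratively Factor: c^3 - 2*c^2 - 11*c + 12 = (c - 1)*(c^2 - c - 12) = (c - 1)*(c + 3)*(c - 4)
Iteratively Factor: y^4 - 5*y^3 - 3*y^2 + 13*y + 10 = (y + 1)*(y^3 - 6*y^2 + 3*y + 10) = (y - 2)*(y + 1)*(y^2 - 4*y - 5) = (y - 5)*(y - 2)*(y + 1)*(y + 1)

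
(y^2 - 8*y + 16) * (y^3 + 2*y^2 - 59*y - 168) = y^5 - 6*y^4 - 59*y^3 + 336*y^2 + 400*y - 2688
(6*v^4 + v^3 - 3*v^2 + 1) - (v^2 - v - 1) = 6*v^4 + v^3 - 4*v^2 + v + 2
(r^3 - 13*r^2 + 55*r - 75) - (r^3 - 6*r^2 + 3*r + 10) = -7*r^2 + 52*r - 85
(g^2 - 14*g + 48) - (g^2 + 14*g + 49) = -28*g - 1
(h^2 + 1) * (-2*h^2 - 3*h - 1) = -2*h^4 - 3*h^3 - 3*h^2 - 3*h - 1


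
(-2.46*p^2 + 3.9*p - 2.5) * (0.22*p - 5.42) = -0.5412*p^3 + 14.1912*p^2 - 21.688*p + 13.55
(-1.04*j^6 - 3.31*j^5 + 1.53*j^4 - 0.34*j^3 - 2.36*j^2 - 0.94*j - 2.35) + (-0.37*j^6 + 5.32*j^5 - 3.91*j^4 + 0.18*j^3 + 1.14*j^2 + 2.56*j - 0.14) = -1.41*j^6 + 2.01*j^5 - 2.38*j^4 - 0.16*j^3 - 1.22*j^2 + 1.62*j - 2.49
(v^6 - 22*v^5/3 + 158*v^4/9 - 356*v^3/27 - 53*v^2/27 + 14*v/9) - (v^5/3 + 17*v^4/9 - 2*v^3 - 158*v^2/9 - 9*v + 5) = v^6 - 23*v^5/3 + 47*v^4/3 - 302*v^3/27 + 421*v^2/27 + 95*v/9 - 5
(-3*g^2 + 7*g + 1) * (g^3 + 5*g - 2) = -3*g^5 + 7*g^4 - 14*g^3 + 41*g^2 - 9*g - 2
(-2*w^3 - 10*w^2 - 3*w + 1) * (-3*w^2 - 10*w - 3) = 6*w^5 + 50*w^4 + 115*w^3 + 57*w^2 - w - 3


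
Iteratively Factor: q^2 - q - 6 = (q + 2)*(q - 3)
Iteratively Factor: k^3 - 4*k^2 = (k)*(k^2 - 4*k) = k*(k - 4)*(k)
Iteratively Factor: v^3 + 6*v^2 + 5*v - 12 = (v + 3)*(v^2 + 3*v - 4) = (v + 3)*(v + 4)*(v - 1)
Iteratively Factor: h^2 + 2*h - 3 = (h - 1)*(h + 3)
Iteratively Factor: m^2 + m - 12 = (m + 4)*(m - 3)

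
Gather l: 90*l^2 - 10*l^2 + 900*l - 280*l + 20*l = 80*l^2 + 640*l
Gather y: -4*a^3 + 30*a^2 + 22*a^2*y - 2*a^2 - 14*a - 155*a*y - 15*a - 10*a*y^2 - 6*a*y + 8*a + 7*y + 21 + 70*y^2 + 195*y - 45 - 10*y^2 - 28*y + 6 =-4*a^3 + 28*a^2 - 21*a + y^2*(60 - 10*a) + y*(22*a^2 - 161*a + 174) - 18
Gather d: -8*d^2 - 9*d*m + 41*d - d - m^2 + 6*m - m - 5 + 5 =-8*d^2 + d*(40 - 9*m) - m^2 + 5*m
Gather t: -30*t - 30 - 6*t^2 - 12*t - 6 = -6*t^2 - 42*t - 36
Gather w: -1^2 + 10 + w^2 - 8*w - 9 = w^2 - 8*w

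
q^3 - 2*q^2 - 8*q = q*(q - 4)*(q + 2)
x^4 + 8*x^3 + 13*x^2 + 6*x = x*(x + 1)^2*(x + 6)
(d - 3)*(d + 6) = d^2 + 3*d - 18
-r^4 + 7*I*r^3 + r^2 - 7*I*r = r*(r - 7*I)*(I*r - I)*(I*r + I)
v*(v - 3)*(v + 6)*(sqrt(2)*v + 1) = sqrt(2)*v^4 + v^3 + 3*sqrt(2)*v^3 - 18*sqrt(2)*v^2 + 3*v^2 - 18*v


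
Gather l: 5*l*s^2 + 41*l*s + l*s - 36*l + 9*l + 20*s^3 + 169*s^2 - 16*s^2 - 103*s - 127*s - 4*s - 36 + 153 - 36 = l*(5*s^2 + 42*s - 27) + 20*s^3 + 153*s^2 - 234*s + 81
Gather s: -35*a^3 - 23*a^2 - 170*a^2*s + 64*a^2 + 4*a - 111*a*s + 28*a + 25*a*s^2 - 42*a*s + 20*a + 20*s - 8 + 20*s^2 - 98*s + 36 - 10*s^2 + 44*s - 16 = -35*a^3 + 41*a^2 + 52*a + s^2*(25*a + 10) + s*(-170*a^2 - 153*a - 34) + 12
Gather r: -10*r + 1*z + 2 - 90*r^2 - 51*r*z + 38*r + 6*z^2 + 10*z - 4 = -90*r^2 + r*(28 - 51*z) + 6*z^2 + 11*z - 2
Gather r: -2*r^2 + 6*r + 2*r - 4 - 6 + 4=-2*r^2 + 8*r - 6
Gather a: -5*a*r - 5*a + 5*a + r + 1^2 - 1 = -5*a*r + r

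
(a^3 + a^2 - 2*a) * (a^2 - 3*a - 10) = a^5 - 2*a^4 - 15*a^3 - 4*a^2 + 20*a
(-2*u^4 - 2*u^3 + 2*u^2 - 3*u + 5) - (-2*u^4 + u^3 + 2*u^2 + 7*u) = -3*u^3 - 10*u + 5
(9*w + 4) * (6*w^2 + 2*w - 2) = 54*w^3 + 42*w^2 - 10*w - 8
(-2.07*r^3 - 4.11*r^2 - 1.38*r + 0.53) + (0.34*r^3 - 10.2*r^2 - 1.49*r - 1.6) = -1.73*r^3 - 14.31*r^2 - 2.87*r - 1.07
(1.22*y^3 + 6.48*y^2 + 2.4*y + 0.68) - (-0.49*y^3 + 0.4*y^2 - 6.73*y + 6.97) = 1.71*y^3 + 6.08*y^2 + 9.13*y - 6.29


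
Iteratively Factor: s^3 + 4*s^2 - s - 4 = (s + 4)*(s^2 - 1) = (s + 1)*(s + 4)*(s - 1)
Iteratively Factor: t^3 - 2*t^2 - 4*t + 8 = (t + 2)*(t^2 - 4*t + 4) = (t - 2)*(t + 2)*(t - 2)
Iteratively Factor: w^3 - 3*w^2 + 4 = (w + 1)*(w^2 - 4*w + 4) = (w - 2)*(w + 1)*(w - 2)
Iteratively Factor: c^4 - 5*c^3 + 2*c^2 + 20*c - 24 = (c + 2)*(c^3 - 7*c^2 + 16*c - 12) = (c - 3)*(c + 2)*(c^2 - 4*c + 4) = (c - 3)*(c - 2)*(c + 2)*(c - 2)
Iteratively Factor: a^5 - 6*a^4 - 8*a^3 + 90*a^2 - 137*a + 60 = (a - 1)*(a^4 - 5*a^3 - 13*a^2 + 77*a - 60) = (a - 3)*(a - 1)*(a^3 - 2*a^2 - 19*a + 20) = (a - 3)*(a - 1)*(a + 4)*(a^2 - 6*a + 5) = (a - 5)*(a - 3)*(a - 1)*(a + 4)*(a - 1)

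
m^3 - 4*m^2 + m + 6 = (m - 3)*(m - 2)*(m + 1)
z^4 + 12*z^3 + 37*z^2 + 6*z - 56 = (z - 1)*(z + 2)*(z + 4)*(z + 7)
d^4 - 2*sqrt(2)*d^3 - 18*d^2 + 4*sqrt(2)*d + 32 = (d - 4*sqrt(2))*(d - sqrt(2))*(d + sqrt(2))*(d + 2*sqrt(2))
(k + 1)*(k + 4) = k^2 + 5*k + 4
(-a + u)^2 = a^2 - 2*a*u + u^2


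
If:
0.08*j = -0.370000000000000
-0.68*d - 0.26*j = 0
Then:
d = 1.77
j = -4.62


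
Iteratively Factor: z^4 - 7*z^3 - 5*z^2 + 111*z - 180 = (z - 3)*(z^3 - 4*z^2 - 17*z + 60) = (z - 5)*(z - 3)*(z^2 + z - 12) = (z - 5)*(z - 3)*(z + 4)*(z - 3)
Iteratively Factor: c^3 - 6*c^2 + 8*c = (c - 2)*(c^2 - 4*c) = (c - 4)*(c - 2)*(c)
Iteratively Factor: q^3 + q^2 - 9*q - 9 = (q + 3)*(q^2 - 2*q - 3) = (q + 1)*(q + 3)*(q - 3)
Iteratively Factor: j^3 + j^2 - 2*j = (j)*(j^2 + j - 2) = j*(j + 2)*(j - 1)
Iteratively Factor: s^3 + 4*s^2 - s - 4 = (s + 4)*(s^2 - 1) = (s + 1)*(s + 4)*(s - 1)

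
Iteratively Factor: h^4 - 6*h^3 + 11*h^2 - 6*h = (h)*(h^3 - 6*h^2 + 11*h - 6) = h*(h - 3)*(h^2 - 3*h + 2) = h*(h - 3)*(h - 1)*(h - 2)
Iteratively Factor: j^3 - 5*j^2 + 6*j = (j - 3)*(j^2 - 2*j) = j*(j - 3)*(j - 2)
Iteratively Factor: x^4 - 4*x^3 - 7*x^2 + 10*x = (x - 1)*(x^3 - 3*x^2 - 10*x) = (x - 1)*(x + 2)*(x^2 - 5*x) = (x - 5)*(x - 1)*(x + 2)*(x)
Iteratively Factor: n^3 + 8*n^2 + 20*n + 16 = (n + 2)*(n^2 + 6*n + 8) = (n + 2)*(n + 4)*(n + 2)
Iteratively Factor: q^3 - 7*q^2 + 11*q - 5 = (q - 5)*(q^2 - 2*q + 1) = (q - 5)*(q - 1)*(q - 1)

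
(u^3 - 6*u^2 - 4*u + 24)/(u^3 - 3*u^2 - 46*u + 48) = (u^3 - 6*u^2 - 4*u + 24)/(u^3 - 3*u^2 - 46*u + 48)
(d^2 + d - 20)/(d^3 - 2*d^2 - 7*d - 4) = (d + 5)/(d^2 + 2*d + 1)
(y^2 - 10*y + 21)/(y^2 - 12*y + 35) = (y - 3)/(y - 5)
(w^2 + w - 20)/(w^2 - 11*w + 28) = (w + 5)/(w - 7)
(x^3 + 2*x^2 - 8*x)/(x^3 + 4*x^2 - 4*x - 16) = x/(x + 2)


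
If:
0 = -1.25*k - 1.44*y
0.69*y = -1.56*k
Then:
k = 0.00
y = 0.00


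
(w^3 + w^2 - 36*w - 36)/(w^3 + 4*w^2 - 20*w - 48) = (w^2 - 5*w - 6)/(w^2 - 2*w - 8)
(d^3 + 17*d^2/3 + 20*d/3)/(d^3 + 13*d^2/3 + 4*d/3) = (3*d + 5)/(3*d + 1)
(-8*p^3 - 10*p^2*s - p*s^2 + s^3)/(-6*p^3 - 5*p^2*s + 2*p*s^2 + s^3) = (8*p^2 + 2*p*s - s^2)/(6*p^2 - p*s - s^2)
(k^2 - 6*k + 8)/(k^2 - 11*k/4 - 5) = 4*(k - 2)/(4*k + 5)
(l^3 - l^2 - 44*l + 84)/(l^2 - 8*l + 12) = l + 7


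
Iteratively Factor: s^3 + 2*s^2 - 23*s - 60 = (s + 4)*(s^2 - 2*s - 15) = (s - 5)*(s + 4)*(s + 3)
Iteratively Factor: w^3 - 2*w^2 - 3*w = (w + 1)*(w^2 - 3*w) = (w - 3)*(w + 1)*(w)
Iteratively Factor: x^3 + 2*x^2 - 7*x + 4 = (x - 1)*(x^2 + 3*x - 4) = (x - 1)^2*(x + 4)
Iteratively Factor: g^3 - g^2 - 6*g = (g + 2)*(g^2 - 3*g) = (g - 3)*(g + 2)*(g)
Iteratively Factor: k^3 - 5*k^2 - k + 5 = (k - 5)*(k^2 - 1) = (k - 5)*(k - 1)*(k + 1)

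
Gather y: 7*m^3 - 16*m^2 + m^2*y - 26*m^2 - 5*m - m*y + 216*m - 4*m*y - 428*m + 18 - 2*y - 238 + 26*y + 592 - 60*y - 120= 7*m^3 - 42*m^2 - 217*m + y*(m^2 - 5*m - 36) + 252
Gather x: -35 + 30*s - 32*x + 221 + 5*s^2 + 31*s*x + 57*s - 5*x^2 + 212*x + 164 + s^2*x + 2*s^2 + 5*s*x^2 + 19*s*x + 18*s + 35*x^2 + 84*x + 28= 7*s^2 + 105*s + x^2*(5*s + 30) + x*(s^2 + 50*s + 264) + 378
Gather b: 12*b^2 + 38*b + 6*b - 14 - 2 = 12*b^2 + 44*b - 16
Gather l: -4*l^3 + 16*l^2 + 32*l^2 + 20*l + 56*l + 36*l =-4*l^3 + 48*l^2 + 112*l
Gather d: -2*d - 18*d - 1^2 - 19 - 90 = -20*d - 110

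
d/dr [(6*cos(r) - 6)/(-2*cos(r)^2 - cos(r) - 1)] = 12*(sin(r)^2 + 2*cos(r))*sin(r)/(cos(r) + cos(2*r) + 2)^2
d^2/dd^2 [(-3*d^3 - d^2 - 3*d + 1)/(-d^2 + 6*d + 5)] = 4*(66*d^3 + 141*d^2 + 144*d - 53)/(d^6 - 18*d^5 + 93*d^4 - 36*d^3 - 465*d^2 - 450*d - 125)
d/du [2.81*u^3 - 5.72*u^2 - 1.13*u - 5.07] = 8.43*u^2 - 11.44*u - 1.13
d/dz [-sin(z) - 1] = -cos(z)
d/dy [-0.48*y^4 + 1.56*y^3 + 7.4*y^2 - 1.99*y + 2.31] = -1.92*y^3 + 4.68*y^2 + 14.8*y - 1.99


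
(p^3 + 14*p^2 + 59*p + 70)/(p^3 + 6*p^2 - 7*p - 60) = (p^2 + 9*p + 14)/(p^2 + p - 12)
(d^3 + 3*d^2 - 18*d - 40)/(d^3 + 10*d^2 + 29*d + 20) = (d^2 - 2*d - 8)/(d^2 + 5*d + 4)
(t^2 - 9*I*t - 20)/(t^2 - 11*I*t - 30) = (t - 4*I)/(t - 6*I)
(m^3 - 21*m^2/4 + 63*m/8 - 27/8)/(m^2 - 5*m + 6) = (8*m^2 - 18*m + 9)/(8*(m - 2))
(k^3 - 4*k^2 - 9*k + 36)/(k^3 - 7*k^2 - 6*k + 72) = (k - 3)/(k - 6)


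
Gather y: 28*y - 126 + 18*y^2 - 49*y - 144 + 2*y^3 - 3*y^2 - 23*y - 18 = 2*y^3 + 15*y^2 - 44*y - 288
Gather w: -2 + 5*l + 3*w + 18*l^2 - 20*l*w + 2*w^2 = 18*l^2 + 5*l + 2*w^2 + w*(3 - 20*l) - 2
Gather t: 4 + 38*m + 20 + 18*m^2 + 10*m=18*m^2 + 48*m + 24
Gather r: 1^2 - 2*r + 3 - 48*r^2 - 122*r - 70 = -48*r^2 - 124*r - 66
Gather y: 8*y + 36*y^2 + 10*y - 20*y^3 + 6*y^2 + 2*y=-20*y^3 + 42*y^2 + 20*y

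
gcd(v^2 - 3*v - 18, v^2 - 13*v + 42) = v - 6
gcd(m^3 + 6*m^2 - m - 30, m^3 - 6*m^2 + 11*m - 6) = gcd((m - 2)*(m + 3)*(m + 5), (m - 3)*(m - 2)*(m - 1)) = m - 2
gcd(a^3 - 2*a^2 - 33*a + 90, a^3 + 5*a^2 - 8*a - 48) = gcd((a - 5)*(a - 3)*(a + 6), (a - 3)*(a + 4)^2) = a - 3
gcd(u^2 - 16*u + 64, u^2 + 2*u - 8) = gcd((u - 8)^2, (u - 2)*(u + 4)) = 1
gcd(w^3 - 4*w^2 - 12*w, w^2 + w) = w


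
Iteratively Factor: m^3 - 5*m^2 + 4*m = (m - 1)*(m^2 - 4*m) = (m - 4)*(m - 1)*(m)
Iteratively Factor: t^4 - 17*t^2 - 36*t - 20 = (t + 2)*(t^3 - 2*t^2 - 13*t - 10) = (t + 2)^2*(t^2 - 4*t - 5) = (t + 1)*(t + 2)^2*(t - 5)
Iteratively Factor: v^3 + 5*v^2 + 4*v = (v + 4)*(v^2 + v) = v*(v + 4)*(v + 1)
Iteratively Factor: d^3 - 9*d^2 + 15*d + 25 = (d + 1)*(d^2 - 10*d + 25) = (d - 5)*(d + 1)*(d - 5)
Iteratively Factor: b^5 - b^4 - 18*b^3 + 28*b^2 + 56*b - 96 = (b - 2)*(b^4 + b^3 - 16*b^2 - 4*b + 48) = (b - 3)*(b - 2)*(b^3 + 4*b^2 - 4*b - 16) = (b - 3)*(b - 2)*(b + 4)*(b^2 - 4) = (b - 3)*(b - 2)*(b + 2)*(b + 4)*(b - 2)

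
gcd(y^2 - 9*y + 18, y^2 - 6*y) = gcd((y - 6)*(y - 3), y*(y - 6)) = y - 6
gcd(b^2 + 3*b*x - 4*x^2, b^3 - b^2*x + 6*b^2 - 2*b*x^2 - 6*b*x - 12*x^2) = 1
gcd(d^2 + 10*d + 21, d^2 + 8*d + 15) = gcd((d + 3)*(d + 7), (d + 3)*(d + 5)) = d + 3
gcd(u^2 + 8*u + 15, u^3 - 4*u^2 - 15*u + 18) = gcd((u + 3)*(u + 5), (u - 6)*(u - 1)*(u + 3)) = u + 3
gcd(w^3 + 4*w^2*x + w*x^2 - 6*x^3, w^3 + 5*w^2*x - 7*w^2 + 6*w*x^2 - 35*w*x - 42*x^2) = w^2 + 5*w*x + 6*x^2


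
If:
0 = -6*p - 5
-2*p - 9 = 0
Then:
No Solution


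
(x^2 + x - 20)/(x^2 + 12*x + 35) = (x - 4)/(x + 7)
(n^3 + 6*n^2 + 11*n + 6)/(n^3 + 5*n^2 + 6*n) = (n + 1)/n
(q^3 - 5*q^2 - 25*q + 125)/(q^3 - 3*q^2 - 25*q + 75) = (q - 5)/(q - 3)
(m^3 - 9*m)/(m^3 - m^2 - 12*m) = (m - 3)/(m - 4)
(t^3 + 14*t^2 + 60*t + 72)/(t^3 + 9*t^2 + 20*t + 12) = (t + 6)/(t + 1)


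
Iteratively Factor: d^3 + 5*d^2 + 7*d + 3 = (d + 3)*(d^2 + 2*d + 1) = (d + 1)*(d + 3)*(d + 1)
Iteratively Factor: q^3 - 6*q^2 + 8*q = (q - 4)*(q^2 - 2*q) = q*(q - 4)*(q - 2)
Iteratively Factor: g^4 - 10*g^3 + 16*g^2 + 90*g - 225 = (g - 5)*(g^3 - 5*g^2 - 9*g + 45) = (g - 5)*(g - 3)*(g^2 - 2*g - 15) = (g - 5)*(g - 3)*(g + 3)*(g - 5)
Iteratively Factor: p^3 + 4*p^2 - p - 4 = (p - 1)*(p^2 + 5*p + 4) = (p - 1)*(p + 4)*(p + 1)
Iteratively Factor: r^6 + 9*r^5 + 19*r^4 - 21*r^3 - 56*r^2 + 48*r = (r + 3)*(r^5 + 6*r^4 + r^3 - 24*r^2 + 16*r) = (r + 3)*(r + 4)*(r^4 + 2*r^3 - 7*r^2 + 4*r) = (r - 1)*(r + 3)*(r + 4)*(r^3 + 3*r^2 - 4*r) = r*(r - 1)*(r + 3)*(r + 4)*(r^2 + 3*r - 4) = r*(r - 1)*(r + 3)*(r + 4)^2*(r - 1)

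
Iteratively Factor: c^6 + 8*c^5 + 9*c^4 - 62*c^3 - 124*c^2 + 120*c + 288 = (c - 2)*(c^5 + 10*c^4 + 29*c^3 - 4*c^2 - 132*c - 144) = (c - 2)*(c + 3)*(c^4 + 7*c^3 + 8*c^2 - 28*c - 48) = (c - 2)^2*(c + 3)*(c^3 + 9*c^2 + 26*c + 24) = (c - 2)^2*(c + 2)*(c + 3)*(c^2 + 7*c + 12) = (c - 2)^2*(c + 2)*(c + 3)*(c + 4)*(c + 3)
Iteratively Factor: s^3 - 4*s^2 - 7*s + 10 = (s - 5)*(s^2 + s - 2) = (s - 5)*(s + 2)*(s - 1)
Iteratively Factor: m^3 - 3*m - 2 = (m + 1)*(m^2 - m - 2) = (m - 2)*(m + 1)*(m + 1)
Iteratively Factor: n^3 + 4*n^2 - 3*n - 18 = (n + 3)*(n^2 + n - 6) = (n + 3)^2*(n - 2)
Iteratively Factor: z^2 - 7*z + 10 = (z - 5)*(z - 2)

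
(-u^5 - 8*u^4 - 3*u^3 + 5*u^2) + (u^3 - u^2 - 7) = -u^5 - 8*u^4 - 2*u^3 + 4*u^2 - 7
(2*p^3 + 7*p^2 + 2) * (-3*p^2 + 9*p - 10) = -6*p^5 - 3*p^4 + 43*p^3 - 76*p^2 + 18*p - 20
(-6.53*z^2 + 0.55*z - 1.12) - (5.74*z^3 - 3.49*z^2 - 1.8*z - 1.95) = -5.74*z^3 - 3.04*z^2 + 2.35*z + 0.83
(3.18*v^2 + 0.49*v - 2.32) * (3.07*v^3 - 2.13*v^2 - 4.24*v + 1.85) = 9.7626*v^5 - 5.2691*v^4 - 21.6493*v^3 + 8.747*v^2 + 10.7433*v - 4.292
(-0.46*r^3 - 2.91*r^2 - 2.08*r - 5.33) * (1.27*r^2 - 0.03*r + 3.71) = -0.5842*r^5 - 3.6819*r^4 - 4.2609*r^3 - 17.5028*r^2 - 7.5569*r - 19.7743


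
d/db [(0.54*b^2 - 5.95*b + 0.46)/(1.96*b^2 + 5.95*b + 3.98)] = (14.875*b^2 + 2.4952*b - 26.418)/(3.8416*b^4 + 23.324*b^3 + 51.0041*b^2 + 47.362*b + 15.8404)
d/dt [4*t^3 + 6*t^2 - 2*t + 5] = 12*t^2 + 12*t - 2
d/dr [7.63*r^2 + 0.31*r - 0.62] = 15.26*r + 0.31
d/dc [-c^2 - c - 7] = -2*c - 1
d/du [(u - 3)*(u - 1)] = 2*u - 4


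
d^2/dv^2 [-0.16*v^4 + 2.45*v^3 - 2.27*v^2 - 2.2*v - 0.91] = -1.92*v^2 + 14.7*v - 4.54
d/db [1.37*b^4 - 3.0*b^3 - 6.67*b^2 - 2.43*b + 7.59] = 5.48*b^3 - 9.0*b^2 - 13.34*b - 2.43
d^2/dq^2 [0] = 0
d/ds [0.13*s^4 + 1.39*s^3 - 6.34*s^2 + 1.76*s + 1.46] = 0.52*s^3 + 4.17*s^2 - 12.68*s + 1.76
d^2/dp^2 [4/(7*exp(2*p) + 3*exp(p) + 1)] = 4*(2*(14*exp(p) + 3)^2*exp(p) - (28*exp(p) + 3)*(7*exp(2*p) + 3*exp(p) + 1))*exp(p)/(7*exp(2*p) + 3*exp(p) + 1)^3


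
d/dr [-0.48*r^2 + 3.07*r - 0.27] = 3.07 - 0.96*r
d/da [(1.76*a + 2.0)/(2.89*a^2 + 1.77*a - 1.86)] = (5.0864*a^2 + 3.1152*a - (1.76*a + 2.0)*(5.78*a + 1.77) - 3.2736)/(2.89*a^2 + 1.77*a - 1.86)^2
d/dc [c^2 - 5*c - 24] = 2*c - 5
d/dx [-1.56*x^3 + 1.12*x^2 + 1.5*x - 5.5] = -4.68*x^2 + 2.24*x + 1.5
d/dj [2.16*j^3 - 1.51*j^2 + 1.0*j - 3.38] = 6.48*j^2 - 3.02*j + 1.0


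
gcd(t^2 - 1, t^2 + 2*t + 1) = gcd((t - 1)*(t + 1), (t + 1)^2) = t + 1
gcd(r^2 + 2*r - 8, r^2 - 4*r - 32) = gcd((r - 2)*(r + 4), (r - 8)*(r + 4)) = r + 4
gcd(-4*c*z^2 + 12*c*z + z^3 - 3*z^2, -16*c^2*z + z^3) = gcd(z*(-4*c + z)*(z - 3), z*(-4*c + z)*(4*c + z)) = -4*c*z + z^2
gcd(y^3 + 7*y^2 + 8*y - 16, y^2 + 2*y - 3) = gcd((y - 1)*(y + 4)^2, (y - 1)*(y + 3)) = y - 1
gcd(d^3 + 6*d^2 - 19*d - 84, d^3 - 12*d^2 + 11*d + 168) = d + 3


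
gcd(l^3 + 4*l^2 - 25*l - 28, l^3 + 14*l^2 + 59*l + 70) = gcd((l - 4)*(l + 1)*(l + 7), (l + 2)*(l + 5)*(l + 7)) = l + 7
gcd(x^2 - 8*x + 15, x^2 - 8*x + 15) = x^2 - 8*x + 15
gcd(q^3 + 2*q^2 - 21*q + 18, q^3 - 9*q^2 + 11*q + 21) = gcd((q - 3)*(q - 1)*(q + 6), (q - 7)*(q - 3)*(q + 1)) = q - 3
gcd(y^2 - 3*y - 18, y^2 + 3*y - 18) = 1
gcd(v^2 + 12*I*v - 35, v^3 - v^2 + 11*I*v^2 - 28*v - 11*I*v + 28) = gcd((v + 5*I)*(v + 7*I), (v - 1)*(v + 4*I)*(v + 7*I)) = v + 7*I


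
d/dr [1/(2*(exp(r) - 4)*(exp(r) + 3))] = (1/2 - exp(r))*exp(r)/(exp(4*r) - 2*exp(3*r) - 23*exp(2*r) + 24*exp(r) + 144)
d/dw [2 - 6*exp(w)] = -6*exp(w)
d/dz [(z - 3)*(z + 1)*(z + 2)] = 3*z^2 - 7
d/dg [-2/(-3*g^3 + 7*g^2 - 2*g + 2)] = 2*(-9*g^2 + 14*g - 2)/(3*g^3 - 7*g^2 + 2*g - 2)^2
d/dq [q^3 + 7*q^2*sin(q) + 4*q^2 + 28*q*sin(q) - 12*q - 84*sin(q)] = 7*q^2*cos(q) + 3*q^2 + 14*q*sin(q) + 28*q*cos(q) + 8*q + 28*sin(q) - 84*cos(q) - 12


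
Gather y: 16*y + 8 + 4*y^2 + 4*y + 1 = 4*y^2 + 20*y + 9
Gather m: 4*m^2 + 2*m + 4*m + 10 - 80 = 4*m^2 + 6*m - 70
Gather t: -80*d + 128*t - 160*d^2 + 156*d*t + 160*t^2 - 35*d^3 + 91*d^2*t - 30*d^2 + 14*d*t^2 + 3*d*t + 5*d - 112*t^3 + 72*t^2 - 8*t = -35*d^3 - 190*d^2 - 75*d - 112*t^3 + t^2*(14*d + 232) + t*(91*d^2 + 159*d + 120)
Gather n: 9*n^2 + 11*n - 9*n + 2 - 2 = 9*n^2 + 2*n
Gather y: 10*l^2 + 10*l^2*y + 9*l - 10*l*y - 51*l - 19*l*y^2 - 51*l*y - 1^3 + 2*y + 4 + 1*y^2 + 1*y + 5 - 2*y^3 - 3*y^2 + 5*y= 10*l^2 - 42*l - 2*y^3 + y^2*(-19*l - 2) + y*(10*l^2 - 61*l + 8) + 8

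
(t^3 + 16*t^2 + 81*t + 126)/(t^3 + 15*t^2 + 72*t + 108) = (t + 7)/(t + 6)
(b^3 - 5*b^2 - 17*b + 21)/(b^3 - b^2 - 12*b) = (b^2 - 8*b + 7)/(b*(b - 4))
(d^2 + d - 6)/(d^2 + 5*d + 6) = (d - 2)/(d + 2)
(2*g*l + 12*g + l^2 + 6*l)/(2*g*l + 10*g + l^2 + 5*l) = (l + 6)/(l + 5)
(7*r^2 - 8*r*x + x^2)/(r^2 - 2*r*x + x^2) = (-7*r + x)/(-r + x)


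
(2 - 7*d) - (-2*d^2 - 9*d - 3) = 2*d^2 + 2*d + 5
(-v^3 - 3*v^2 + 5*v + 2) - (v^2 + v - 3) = -v^3 - 4*v^2 + 4*v + 5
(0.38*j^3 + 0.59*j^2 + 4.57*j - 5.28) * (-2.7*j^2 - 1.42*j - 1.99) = -1.026*j^5 - 2.1326*j^4 - 13.933*j^3 + 6.5925*j^2 - 1.5967*j + 10.5072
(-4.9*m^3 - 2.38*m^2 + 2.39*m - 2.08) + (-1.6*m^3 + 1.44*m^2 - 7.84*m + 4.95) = -6.5*m^3 - 0.94*m^2 - 5.45*m + 2.87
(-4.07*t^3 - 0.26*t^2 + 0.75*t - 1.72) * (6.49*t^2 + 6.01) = -26.4143*t^5 - 1.6874*t^4 - 19.5932*t^3 - 12.7254*t^2 + 4.5075*t - 10.3372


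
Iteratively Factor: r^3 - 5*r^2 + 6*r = (r - 2)*(r^2 - 3*r) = (r - 3)*(r - 2)*(r)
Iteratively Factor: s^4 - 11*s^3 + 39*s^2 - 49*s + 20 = (s - 4)*(s^3 - 7*s^2 + 11*s - 5) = (s - 4)*(s - 1)*(s^2 - 6*s + 5) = (s - 4)*(s - 1)^2*(s - 5)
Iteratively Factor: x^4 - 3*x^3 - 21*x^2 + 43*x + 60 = (x + 4)*(x^3 - 7*x^2 + 7*x + 15) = (x + 1)*(x + 4)*(x^2 - 8*x + 15) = (x - 5)*(x + 1)*(x + 4)*(x - 3)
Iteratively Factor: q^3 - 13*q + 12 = (q - 1)*(q^2 + q - 12) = (q - 1)*(q + 4)*(q - 3)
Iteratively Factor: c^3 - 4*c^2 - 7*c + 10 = (c - 1)*(c^2 - 3*c - 10) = (c - 5)*(c - 1)*(c + 2)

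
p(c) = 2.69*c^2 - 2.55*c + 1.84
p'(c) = 5.38*c - 2.55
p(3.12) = 20.07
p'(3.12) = 14.24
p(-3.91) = 52.94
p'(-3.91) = -23.59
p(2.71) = 14.69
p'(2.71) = 12.03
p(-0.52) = 3.89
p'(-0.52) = -5.35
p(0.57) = 1.26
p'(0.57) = 0.52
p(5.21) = 61.57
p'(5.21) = 25.48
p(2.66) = 14.09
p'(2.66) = 11.76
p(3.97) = 34.11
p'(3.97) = 18.81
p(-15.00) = 645.34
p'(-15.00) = -83.25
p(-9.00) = 242.68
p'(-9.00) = -50.97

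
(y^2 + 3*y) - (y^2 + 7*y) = -4*y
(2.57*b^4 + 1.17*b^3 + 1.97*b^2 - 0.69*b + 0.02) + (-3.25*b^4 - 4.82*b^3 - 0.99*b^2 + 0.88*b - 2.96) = -0.68*b^4 - 3.65*b^3 + 0.98*b^2 + 0.19*b - 2.94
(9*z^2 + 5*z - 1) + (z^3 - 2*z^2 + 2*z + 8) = z^3 + 7*z^2 + 7*z + 7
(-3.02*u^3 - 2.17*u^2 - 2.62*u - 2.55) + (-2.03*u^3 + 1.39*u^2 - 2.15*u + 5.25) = -5.05*u^3 - 0.78*u^2 - 4.77*u + 2.7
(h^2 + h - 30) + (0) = h^2 + h - 30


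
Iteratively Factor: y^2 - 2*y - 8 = (y - 4)*(y + 2)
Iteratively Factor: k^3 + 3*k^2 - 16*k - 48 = (k - 4)*(k^2 + 7*k + 12) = (k - 4)*(k + 3)*(k + 4)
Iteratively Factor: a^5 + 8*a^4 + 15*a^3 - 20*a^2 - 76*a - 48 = (a - 2)*(a^4 + 10*a^3 + 35*a^2 + 50*a + 24) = (a - 2)*(a + 1)*(a^3 + 9*a^2 + 26*a + 24) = (a - 2)*(a + 1)*(a + 2)*(a^2 + 7*a + 12) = (a - 2)*(a + 1)*(a + 2)*(a + 3)*(a + 4)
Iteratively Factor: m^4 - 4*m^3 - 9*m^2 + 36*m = (m)*(m^3 - 4*m^2 - 9*m + 36) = m*(m - 4)*(m^2 - 9) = m*(m - 4)*(m + 3)*(m - 3)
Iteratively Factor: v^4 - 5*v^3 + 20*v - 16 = (v - 1)*(v^3 - 4*v^2 - 4*v + 16) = (v - 2)*(v - 1)*(v^2 - 2*v - 8) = (v - 4)*(v - 2)*(v - 1)*(v + 2)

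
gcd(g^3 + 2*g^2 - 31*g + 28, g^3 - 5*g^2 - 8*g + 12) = g - 1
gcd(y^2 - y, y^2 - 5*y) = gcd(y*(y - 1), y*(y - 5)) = y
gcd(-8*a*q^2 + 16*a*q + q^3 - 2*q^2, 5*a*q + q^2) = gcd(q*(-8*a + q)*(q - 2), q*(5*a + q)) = q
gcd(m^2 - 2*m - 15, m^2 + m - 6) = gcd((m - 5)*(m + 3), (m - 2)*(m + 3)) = m + 3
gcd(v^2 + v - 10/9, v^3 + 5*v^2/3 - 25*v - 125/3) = v + 5/3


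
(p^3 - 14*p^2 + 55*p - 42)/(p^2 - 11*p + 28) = (p^2 - 7*p + 6)/(p - 4)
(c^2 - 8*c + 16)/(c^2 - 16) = (c - 4)/(c + 4)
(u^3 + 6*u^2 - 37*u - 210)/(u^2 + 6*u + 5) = (u^2 + u - 42)/(u + 1)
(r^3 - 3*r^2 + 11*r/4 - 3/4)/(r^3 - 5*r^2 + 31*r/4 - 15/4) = (2*r - 1)/(2*r - 5)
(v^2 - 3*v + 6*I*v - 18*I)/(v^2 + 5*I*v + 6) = (v - 3)/(v - I)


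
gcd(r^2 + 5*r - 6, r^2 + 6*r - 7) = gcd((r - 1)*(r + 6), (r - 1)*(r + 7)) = r - 1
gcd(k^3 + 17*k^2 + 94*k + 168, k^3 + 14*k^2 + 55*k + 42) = k^2 + 13*k + 42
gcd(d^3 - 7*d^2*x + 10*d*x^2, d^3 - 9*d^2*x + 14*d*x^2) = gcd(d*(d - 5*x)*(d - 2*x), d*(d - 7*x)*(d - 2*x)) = -d^2 + 2*d*x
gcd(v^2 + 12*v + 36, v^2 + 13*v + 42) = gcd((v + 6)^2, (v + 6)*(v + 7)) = v + 6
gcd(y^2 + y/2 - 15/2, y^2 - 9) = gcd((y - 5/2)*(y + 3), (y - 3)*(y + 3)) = y + 3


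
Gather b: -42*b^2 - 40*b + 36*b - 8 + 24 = -42*b^2 - 4*b + 16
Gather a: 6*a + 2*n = 6*a + 2*n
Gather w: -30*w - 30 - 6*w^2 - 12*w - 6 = -6*w^2 - 42*w - 36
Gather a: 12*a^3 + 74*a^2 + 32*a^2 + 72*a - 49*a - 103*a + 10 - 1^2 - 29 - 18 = 12*a^3 + 106*a^2 - 80*a - 38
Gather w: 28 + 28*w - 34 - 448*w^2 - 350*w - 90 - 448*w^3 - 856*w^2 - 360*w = -448*w^3 - 1304*w^2 - 682*w - 96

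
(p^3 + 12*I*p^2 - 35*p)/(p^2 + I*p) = (p^2 + 12*I*p - 35)/(p + I)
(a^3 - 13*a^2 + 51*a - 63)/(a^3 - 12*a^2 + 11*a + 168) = (a^2 - 6*a + 9)/(a^2 - 5*a - 24)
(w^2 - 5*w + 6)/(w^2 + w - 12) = (w - 2)/(w + 4)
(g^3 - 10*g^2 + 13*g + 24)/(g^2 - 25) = (g^3 - 10*g^2 + 13*g + 24)/(g^2 - 25)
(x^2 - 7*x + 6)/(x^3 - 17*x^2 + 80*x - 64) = (x - 6)/(x^2 - 16*x + 64)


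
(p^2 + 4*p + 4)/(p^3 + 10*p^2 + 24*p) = (p^2 + 4*p + 4)/(p*(p^2 + 10*p + 24))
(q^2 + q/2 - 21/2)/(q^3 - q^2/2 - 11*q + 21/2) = 1/(q - 1)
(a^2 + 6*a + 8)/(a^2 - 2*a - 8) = (a + 4)/(a - 4)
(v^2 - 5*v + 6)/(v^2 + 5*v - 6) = (v^2 - 5*v + 6)/(v^2 + 5*v - 6)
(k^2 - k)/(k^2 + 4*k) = (k - 1)/(k + 4)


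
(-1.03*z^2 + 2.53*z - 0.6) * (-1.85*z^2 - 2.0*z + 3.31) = 1.9055*z^4 - 2.6205*z^3 - 7.3593*z^2 + 9.5743*z - 1.986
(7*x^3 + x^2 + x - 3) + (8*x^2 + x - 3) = 7*x^3 + 9*x^2 + 2*x - 6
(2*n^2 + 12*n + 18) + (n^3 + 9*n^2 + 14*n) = n^3 + 11*n^2 + 26*n + 18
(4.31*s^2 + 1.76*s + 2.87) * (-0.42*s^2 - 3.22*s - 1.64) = -1.8102*s^4 - 14.6174*s^3 - 13.941*s^2 - 12.1278*s - 4.7068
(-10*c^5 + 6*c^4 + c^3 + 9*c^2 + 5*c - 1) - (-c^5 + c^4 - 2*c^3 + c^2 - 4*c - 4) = -9*c^5 + 5*c^4 + 3*c^3 + 8*c^2 + 9*c + 3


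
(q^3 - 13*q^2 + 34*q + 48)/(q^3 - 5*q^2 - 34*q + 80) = (q^2 - 5*q - 6)/(q^2 + 3*q - 10)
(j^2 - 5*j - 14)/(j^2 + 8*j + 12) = (j - 7)/(j + 6)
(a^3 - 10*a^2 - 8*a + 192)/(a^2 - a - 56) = (a^2 - 2*a - 24)/(a + 7)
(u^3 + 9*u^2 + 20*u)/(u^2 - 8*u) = (u^2 + 9*u + 20)/(u - 8)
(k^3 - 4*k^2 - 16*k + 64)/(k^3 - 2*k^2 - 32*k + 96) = (k + 4)/(k + 6)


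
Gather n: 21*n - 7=21*n - 7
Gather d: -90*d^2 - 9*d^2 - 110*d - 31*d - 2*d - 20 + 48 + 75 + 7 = -99*d^2 - 143*d + 110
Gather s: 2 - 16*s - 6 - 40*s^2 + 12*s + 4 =-40*s^2 - 4*s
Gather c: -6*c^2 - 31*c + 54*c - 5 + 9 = -6*c^2 + 23*c + 4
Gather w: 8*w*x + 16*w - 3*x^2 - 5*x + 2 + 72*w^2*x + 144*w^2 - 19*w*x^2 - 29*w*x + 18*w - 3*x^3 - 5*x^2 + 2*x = w^2*(72*x + 144) + w*(-19*x^2 - 21*x + 34) - 3*x^3 - 8*x^2 - 3*x + 2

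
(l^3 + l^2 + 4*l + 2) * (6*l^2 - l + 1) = 6*l^5 + 5*l^4 + 24*l^3 + 9*l^2 + 2*l + 2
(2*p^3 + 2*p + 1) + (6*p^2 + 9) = 2*p^3 + 6*p^2 + 2*p + 10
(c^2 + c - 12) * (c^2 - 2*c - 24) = c^4 - c^3 - 38*c^2 + 288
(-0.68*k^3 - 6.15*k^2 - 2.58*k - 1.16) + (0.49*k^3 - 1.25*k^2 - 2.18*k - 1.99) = -0.19*k^3 - 7.4*k^2 - 4.76*k - 3.15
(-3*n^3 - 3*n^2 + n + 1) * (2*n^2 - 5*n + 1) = -6*n^5 + 9*n^4 + 14*n^3 - 6*n^2 - 4*n + 1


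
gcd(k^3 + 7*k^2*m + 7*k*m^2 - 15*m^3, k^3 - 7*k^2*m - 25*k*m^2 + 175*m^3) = k + 5*m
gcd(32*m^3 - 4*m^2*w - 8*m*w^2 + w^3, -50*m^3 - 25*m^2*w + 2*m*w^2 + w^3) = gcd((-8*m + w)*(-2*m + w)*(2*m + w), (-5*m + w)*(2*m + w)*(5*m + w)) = 2*m + w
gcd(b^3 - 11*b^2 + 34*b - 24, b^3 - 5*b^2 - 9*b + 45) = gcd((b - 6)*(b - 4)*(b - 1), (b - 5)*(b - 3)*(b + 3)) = 1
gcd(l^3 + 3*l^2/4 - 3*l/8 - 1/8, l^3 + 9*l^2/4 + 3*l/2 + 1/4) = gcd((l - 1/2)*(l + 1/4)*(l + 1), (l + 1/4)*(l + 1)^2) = l^2 + 5*l/4 + 1/4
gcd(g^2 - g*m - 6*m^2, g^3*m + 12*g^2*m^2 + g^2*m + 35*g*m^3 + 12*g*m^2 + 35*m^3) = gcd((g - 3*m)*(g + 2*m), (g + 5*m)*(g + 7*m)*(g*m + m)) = 1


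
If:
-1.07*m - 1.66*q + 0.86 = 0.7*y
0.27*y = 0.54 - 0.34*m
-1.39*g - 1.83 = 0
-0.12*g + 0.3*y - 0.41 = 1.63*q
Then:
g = -1.32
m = 4.56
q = -0.84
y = -3.74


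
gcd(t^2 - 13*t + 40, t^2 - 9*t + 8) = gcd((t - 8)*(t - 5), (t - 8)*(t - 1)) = t - 8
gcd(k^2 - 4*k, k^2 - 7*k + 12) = k - 4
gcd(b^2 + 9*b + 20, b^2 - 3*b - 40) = b + 5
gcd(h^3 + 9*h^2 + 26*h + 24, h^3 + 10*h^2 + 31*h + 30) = h^2 + 5*h + 6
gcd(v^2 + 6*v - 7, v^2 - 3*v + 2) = v - 1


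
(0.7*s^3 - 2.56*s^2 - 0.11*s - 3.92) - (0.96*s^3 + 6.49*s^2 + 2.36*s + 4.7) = -0.26*s^3 - 9.05*s^2 - 2.47*s - 8.62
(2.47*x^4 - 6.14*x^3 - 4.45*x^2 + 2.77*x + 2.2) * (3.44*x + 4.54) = 8.4968*x^5 - 9.9078*x^4 - 43.1836*x^3 - 10.6742*x^2 + 20.1438*x + 9.988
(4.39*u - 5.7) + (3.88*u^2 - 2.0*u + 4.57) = 3.88*u^2 + 2.39*u - 1.13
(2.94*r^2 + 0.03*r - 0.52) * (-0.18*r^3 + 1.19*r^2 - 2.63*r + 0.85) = -0.5292*r^5 + 3.4932*r^4 - 7.6029*r^3 + 1.8013*r^2 + 1.3931*r - 0.442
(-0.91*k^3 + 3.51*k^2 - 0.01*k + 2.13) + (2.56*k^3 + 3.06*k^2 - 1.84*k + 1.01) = 1.65*k^3 + 6.57*k^2 - 1.85*k + 3.14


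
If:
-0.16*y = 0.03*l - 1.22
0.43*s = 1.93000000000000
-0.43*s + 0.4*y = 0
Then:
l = 14.93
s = 4.49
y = 4.82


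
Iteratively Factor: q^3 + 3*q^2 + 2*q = (q + 1)*(q^2 + 2*q) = (q + 1)*(q + 2)*(q)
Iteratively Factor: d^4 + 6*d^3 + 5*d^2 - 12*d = (d + 3)*(d^3 + 3*d^2 - 4*d) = d*(d + 3)*(d^2 + 3*d - 4) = d*(d + 3)*(d + 4)*(d - 1)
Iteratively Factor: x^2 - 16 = (x + 4)*(x - 4)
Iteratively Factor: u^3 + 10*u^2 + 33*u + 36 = (u + 4)*(u^2 + 6*u + 9) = (u + 3)*(u + 4)*(u + 3)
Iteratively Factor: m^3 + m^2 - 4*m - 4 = (m + 1)*(m^2 - 4) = (m - 2)*(m + 1)*(m + 2)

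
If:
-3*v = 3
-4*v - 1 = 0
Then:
No Solution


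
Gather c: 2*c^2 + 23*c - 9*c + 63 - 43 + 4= 2*c^2 + 14*c + 24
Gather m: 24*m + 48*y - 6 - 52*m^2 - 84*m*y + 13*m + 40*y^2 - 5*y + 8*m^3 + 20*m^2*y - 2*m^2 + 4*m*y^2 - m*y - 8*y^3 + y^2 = 8*m^3 + m^2*(20*y - 54) + m*(4*y^2 - 85*y + 37) - 8*y^3 + 41*y^2 + 43*y - 6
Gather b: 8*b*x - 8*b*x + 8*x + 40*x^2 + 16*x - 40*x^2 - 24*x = 0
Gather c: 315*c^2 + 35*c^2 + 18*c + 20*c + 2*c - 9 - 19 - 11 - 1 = 350*c^2 + 40*c - 40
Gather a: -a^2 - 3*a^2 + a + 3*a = -4*a^2 + 4*a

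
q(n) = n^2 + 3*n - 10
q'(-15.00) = -27.00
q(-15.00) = 170.00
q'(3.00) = 9.00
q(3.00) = 8.00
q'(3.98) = 10.96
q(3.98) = 17.78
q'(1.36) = 5.72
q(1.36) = -4.07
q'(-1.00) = 1.00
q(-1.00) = -12.00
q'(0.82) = 4.64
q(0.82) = -6.87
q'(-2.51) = -2.02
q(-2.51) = -11.23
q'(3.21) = 9.42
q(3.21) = 9.93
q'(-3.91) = -4.82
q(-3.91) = -6.44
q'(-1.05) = 0.90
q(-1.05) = -12.05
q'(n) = 2*n + 3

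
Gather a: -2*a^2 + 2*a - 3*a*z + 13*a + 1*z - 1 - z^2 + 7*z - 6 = -2*a^2 + a*(15 - 3*z) - z^2 + 8*z - 7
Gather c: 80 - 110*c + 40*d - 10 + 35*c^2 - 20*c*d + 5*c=35*c^2 + c*(-20*d - 105) + 40*d + 70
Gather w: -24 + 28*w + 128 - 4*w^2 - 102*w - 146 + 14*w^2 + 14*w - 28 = 10*w^2 - 60*w - 70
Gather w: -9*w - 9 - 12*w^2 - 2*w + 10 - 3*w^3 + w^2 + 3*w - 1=-3*w^3 - 11*w^2 - 8*w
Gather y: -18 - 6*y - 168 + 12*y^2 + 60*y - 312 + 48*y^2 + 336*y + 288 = 60*y^2 + 390*y - 210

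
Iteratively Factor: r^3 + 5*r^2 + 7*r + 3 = (r + 3)*(r^2 + 2*r + 1) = (r + 1)*(r + 3)*(r + 1)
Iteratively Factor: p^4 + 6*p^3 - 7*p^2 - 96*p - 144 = (p + 3)*(p^3 + 3*p^2 - 16*p - 48) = (p + 3)^2*(p^2 - 16) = (p - 4)*(p + 3)^2*(p + 4)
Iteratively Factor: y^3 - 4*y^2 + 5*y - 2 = (y - 1)*(y^2 - 3*y + 2) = (y - 2)*(y - 1)*(y - 1)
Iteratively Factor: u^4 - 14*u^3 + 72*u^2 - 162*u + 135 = (u - 5)*(u^3 - 9*u^2 + 27*u - 27) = (u - 5)*(u - 3)*(u^2 - 6*u + 9) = (u - 5)*(u - 3)^2*(u - 3)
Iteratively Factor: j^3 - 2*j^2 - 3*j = (j + 1)*(j^2 - 3*j) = (j - 3)*(j + 1)*(j)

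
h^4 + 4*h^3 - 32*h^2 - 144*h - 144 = (h - 6)*(h + 2)^2*(h + 6)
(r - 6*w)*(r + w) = r^2 - 5*r*w - 6*w^2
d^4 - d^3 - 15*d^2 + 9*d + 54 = (d - 3)^2*(d + 2)*(d + 3)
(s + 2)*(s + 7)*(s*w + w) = s^3*w + 10*s^2*w + 23*s*w + 14*w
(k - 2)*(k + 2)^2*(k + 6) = k^4 + 8*k^3 + 8*k^2 - 32*k - 48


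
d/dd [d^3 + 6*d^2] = 3*d*(d + 4)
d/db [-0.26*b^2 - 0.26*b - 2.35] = -0.52*b - 0.26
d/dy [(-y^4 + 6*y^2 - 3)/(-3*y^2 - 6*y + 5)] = 2*(2*y*(y^2 - 3)*(3*y^2 + 6*y - 5) - 3*(y + 1)*(y^4 - 6*y^2 + 3))/(3*y^2 + 6*y - 5)^2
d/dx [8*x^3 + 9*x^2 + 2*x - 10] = 24*x^2 + 18*x + 2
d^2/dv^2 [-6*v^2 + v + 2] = -12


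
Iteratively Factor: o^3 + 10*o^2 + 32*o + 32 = (o + 2)*(o^2 + 8*o + 16) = (o + 2)*(o + 4)*(o + 4)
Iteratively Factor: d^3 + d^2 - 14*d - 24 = (d - 4)*(d^2 + 5*d + 6) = (d - 4)*(d + 3)*(d + 2)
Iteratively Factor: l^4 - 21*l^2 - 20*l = (l + 4)*(l^3 - 4*l^2 - 5*l) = (l - 5)*(l + 4)*(l^2 + l) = l*(l - 5)*(l + 4)*(l + 1)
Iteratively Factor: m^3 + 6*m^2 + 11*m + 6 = (m + 2)*(m^2 + 4*m + 3) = (m + 1)*(m + 2)*(m + 3)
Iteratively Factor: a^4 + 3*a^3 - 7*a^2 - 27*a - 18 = (a - 3)*(a^3 + 6*a^2 + 11*a + 6) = (a - 3)*(a + 1)*(a^2 + 5*a + 6) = (a - 3)*(a + 1)*(a + 2)*(a + 3)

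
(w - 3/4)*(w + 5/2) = w^2 + 7*w/4 - 15/8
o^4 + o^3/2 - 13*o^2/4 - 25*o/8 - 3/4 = (o - 2)*(o + 1/2)^2*(o + 3/2)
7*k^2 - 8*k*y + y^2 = (-7*k + y)*(-k + y)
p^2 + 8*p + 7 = (p + 1)*(p + 7)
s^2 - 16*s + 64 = (s - 8)^2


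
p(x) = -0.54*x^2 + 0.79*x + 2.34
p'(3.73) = -3.24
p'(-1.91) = 2.85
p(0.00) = 2.34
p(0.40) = 2.57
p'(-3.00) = 4.03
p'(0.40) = 0.36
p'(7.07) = -6.85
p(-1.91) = -1.14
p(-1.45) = 0.06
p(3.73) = -2.23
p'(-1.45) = 2.36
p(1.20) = 2.51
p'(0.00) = 0.79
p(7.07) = -19.07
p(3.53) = -1.60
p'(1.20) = -0.51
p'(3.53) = -3.02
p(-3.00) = -4.89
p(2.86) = 0.18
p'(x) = 0.79 - 1.08*x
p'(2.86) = -2.30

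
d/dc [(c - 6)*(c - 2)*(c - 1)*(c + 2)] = 4*c^3 - 21*c^2 + 4*c + 28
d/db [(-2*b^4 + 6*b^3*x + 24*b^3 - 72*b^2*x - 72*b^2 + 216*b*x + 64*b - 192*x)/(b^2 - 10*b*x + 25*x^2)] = 2*(2*b^4 - 23*b^3*x - 12*b^3 + 45*b^2*x^2 + 180*b^2*x - 360*b*x^2 - 252*b*x + 32*b + 540*x^2 - 32*x)/(-b^3 + 15*b^2*x - 75*b*x^2 + 125*x^3)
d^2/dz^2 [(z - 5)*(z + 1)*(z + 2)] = 6*z - 4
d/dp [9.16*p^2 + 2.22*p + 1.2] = 18.32*p + 2.22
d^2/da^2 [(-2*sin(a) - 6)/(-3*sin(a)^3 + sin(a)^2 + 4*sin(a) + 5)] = 2*(36*sin(a)^7 + 234*sin(a)^6 - 104*sin(a)^5 - 175*sin(a)^4 + 529*sin(a)^3 - 14*sin(a)^2 - 347*sin(a) - 26)/(-3*sin(a)^3 + sin(a)^2 + 4*sin(a) + 5)^3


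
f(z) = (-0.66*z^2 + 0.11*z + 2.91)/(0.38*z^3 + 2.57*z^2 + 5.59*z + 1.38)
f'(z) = (0.11 - 1.32*z)/(0.38*z^3 + 2.57*z^2 + 5.59*z + 1.38) + (-1.14*z^2 - 5.14*z - 5.59)*(-0.66*z^2 + 0.11*z + 2.91)/(0.38*z^3 + 2.57*z^2 + 5.59*z + 1.38)^2 = (0.2508*z^4 - 0.0836000000000001*z^3 - 7.2895*z^2 - 16.779*z - 16.1151)/(0.1444*z^6 + 1.9532*z^5 + 10.8533*z^4 + 29.7814*z^3 + 38.3413*z^2 + 15.4284*z + 1.9044)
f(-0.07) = 2.90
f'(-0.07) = -14.94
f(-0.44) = -4.45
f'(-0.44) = -26.83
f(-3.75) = 1.95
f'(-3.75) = -0.14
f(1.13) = 0.19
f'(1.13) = -0.33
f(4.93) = -0.09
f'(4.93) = -0.01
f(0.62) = 0.46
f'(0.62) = -0.83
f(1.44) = 0.11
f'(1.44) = -0.22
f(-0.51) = -3.15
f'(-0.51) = -12.96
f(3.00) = -0.05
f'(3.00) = -0.04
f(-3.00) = 1.33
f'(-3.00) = -1.39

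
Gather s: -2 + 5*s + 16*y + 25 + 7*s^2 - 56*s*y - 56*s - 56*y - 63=7*s^2 + s*(-56*y - 51) - 40*y - 40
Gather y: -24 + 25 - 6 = -5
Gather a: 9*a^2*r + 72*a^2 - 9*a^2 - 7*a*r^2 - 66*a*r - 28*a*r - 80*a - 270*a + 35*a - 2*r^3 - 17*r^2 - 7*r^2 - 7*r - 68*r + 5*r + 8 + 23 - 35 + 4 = a^2*(9*r + 63) + a*(-7*r^2 - 94*r - 315) - 2*r^3 - 24*r^2 - 70*r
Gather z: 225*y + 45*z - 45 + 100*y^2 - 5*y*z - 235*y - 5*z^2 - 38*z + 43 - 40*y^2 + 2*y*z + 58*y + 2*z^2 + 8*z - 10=60*y^2 + 48*y - 3*z^2 + z*(15 - 3*y) - 12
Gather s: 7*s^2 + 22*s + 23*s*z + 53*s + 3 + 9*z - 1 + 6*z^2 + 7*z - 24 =7*s^2 + s*(23*z + 75) + 6*z^2 + 16*z - 22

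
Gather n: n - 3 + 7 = n + 4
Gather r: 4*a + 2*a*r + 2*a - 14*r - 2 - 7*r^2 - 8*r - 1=6*a - 7*r^2 + r*(2*a - 22) - 3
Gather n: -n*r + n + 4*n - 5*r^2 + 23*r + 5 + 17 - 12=n*(5 - r) - 5*r^2 + 23*r + 10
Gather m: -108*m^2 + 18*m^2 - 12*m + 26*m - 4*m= -90*m^2 + 10*m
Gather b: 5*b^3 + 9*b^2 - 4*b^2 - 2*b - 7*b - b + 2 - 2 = 5*b^3 + 5*b^2 - 10*b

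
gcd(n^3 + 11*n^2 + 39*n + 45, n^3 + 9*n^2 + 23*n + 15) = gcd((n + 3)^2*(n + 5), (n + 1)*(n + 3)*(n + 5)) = n^2 + 8*n + 15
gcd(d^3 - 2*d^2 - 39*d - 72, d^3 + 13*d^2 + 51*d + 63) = d^2 + 6*d + 9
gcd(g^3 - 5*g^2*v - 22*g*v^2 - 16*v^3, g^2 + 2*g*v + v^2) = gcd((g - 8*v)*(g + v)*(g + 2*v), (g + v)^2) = g + v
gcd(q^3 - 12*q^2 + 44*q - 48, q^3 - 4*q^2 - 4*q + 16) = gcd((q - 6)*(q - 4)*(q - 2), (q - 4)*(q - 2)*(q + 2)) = q^2 - 6*q + 8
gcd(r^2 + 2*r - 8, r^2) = 1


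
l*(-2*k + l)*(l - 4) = -2*k*l^2 + 8*k*l + l^3 - 4*l^2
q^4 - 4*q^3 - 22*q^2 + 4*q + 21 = (q - 7)*(q - 1)*(q + 1)*(q + 3)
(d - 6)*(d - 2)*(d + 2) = d^3 - 6*d^2 - 4*d + 24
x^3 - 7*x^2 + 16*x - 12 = (x - 3)*(x - 2)^2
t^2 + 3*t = t*(t + 3)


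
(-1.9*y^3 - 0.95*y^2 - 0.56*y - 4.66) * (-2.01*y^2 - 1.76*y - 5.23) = 3.819*y^5 + 5.2535*y^4 + 12.7346*y^3 + 15.3207*y^2 + 11.1304*y + 24.3718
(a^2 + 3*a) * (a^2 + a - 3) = a^4 + 4*a^3 - 9*a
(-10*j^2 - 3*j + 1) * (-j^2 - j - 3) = 10*j^4 + 13*j^3 + 32*j^2 + 8*j - 3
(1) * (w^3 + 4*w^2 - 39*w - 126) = w^3 + 4*w^2 - 39*w - 126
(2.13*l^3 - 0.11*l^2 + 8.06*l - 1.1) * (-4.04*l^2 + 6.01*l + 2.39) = -8.6052*l^5 + 13.2457*l^4 - 28.1328*l^3 + 52.6217*l^2 + 12.6524*l - 2.629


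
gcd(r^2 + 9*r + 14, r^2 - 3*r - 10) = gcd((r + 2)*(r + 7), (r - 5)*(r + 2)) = r + 2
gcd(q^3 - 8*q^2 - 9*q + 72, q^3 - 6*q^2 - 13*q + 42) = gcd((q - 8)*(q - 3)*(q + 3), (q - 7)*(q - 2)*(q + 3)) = q + 3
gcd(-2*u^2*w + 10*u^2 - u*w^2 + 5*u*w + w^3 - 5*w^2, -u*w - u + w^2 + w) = 1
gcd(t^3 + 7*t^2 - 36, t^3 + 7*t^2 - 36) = t^3 + 7*t^2 - 36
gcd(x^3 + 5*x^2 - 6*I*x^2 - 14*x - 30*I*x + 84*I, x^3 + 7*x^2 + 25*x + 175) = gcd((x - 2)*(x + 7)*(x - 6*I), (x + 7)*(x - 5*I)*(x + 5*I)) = x + 7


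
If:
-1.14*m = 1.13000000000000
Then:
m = -0.99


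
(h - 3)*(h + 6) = h^2 + 3*h - 18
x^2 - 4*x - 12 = (x - 6)*(x + 2)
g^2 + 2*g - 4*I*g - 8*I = (g + 2)*(g - 4*I)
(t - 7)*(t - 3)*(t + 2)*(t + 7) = t^4 - t^3 - 55*t^2 + 49*t + 294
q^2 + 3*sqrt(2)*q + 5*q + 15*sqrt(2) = (q + 5)*(q + 3*sqrt(2))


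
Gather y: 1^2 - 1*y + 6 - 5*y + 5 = 12 - 6*y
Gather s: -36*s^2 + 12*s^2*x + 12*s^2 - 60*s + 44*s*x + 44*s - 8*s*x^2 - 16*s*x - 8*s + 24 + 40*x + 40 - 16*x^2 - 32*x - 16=s^2*(12*x - 24) + s*(-8*x^2 + 28*x - 24) - 16*x^2 + 8*x + 48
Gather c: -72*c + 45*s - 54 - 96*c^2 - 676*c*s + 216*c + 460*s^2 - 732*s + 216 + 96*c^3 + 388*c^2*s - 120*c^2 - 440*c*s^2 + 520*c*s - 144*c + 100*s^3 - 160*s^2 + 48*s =96*c^3 + c^2*(388*s - 216) + c*(-440*s^2 - 156*s) + 100*s^3 + 300*s^2 - 639*s + 162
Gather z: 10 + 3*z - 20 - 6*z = -3*z - 10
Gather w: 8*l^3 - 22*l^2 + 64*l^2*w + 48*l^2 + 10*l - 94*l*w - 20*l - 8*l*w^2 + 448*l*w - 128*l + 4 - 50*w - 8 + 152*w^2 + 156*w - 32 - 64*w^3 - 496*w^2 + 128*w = 8*l^3 + 26*l^2 - 138*l - 64*w^3 + w^2*(-8*l - 344) + w*(64*l^2 + 354*l + 234) - 36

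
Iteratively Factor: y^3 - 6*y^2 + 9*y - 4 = (y - 4)*(y^2 - 2*y + 1) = (y - 4)*(y - 1)*(y - 1)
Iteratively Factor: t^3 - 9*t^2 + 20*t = (t)*(t^2 - 9*t + 20) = t*(t - 4)*(t - 5)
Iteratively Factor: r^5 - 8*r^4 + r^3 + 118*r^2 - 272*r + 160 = (r + 4)*(r^4 - 12*r^3 + 49*r^2 - 78*r + 40) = (r - 1)*(r + 4)*(r^3 - 11*r^2 + 38*r - 40) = (r - 2)*(r - 1)*(r + 4)*(r^2 - 9*r + 20) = (r - 4)*(r - 2)*(r - 1)*(r + 4)*(r - 5)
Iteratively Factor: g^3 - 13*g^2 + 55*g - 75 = (g - 5)*(g^2 - 8*g + 15) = (g - 5)*(g - 3)*(g - 5)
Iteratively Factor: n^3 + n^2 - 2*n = (n - 1)*(n^2 + 2*n) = (n - 1)*(n + 2)*(n)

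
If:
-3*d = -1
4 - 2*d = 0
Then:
No Solution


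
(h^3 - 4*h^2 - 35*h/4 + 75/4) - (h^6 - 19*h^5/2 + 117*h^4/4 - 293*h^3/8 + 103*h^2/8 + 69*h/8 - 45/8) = -h^6 + 19*h^5/2 - 117*h^4/4 + 301*h^3/8 - 135*h^2/8 - 139*h/8 + 195/8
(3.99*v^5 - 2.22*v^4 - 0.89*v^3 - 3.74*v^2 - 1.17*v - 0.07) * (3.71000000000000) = 14.8029*v^5 - 8.2362*v^4 - 3.3019*v^3 - 13.8754*v^2 - 4.3407*v - 0.2597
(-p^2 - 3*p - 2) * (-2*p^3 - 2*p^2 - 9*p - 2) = 2*p^5 + 8*p^4 + 19*p^3 + 33*p^2 + 24*p + 4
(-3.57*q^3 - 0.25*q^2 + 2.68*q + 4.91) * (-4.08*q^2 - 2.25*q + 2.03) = 14.5656*q^5 + 9.0525*q^4 - 17.619*q^3 - 26.5703*q^2 - 5.6071*q + 9.9673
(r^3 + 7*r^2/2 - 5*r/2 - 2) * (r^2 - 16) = r^5 + 7*r^4/2 - 37*r^3/2 - 58*r^2 + 40*r + 32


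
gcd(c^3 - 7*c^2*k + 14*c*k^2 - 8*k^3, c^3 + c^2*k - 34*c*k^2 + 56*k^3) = c^2 - 6*c*k + 8*k^2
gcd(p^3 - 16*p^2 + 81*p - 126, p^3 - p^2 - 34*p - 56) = p - 7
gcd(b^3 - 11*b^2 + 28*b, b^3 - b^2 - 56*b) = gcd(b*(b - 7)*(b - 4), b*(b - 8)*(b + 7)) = b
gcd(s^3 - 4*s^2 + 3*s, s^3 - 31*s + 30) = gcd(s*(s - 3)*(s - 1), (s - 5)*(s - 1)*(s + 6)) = s - 1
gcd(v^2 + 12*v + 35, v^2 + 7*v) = v + 7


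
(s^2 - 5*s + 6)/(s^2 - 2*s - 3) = (s - 2)/(s + 1)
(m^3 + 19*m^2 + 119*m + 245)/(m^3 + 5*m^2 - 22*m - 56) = (m^2 + 12*m + 35)/(m^2 - 2*m - 8)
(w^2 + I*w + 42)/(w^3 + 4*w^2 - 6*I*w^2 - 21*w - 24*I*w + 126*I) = (w + 7*I)/(w^2 + 4*w - 21)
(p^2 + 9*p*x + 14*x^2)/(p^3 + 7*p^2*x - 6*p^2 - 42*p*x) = (p + 2*x)/(p*(p - 6))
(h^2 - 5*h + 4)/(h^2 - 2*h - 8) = (h - 1)/(h + 2)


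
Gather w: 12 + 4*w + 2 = 4*w + 14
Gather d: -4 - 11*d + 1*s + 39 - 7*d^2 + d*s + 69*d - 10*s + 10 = -7*d^2 + d*(s + 58) - 9*s + 45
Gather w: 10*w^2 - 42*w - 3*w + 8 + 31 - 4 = 10*w^2 - 45*w + 35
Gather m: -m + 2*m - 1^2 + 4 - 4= m - 1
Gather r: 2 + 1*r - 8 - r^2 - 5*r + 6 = -r^2 - 4*r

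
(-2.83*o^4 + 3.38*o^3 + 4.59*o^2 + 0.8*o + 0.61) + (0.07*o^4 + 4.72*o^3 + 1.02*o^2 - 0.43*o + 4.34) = -2.76*o^4 + 8.1*o^3 + 5.61*o^2 + 0.37*o + 4.95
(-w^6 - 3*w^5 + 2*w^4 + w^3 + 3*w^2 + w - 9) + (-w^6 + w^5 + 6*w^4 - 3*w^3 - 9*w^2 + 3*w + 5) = -2*w^6 - 2*w^5 + 8*w^4 - 2*w^3 - 6*w^2 + 4*w - 4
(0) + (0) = 0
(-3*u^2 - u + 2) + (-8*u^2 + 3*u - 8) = -11*u^2 + 2*u - 6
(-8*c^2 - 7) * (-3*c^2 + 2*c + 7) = 24*c^4 - 16*c^3 - 35*c^2 - 14*c - 49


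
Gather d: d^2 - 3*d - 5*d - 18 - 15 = d^2 - 8*d - 33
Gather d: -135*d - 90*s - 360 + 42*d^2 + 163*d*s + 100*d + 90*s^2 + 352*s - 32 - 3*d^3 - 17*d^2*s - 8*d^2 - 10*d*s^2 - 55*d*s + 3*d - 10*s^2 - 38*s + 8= -3*d^3 + d^2*(34 - 17*s) + d*(-10*s^2 + 108*s - 32) + 80*s^2 + 224*s - 384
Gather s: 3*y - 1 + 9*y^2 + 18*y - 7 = 9*y^2 + 21*y - 8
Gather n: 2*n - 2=2*n - 2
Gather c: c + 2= c + 2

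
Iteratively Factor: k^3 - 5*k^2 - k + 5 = (k - 5)*(k^2 - 1) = (k - 5)*(k - 1)*(k + 1)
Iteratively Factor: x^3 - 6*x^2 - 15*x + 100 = (x - 5)*(x^2 - x - 20) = (x - 5)*(x + 4)*(x - 5)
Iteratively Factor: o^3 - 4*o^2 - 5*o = (o - 5)*(o^2 + o) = (o - 5)*(o + 1)*(o)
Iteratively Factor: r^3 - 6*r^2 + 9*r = (r)*(r^2 - 6*r + 9) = r*(r - 3)*(r - 3)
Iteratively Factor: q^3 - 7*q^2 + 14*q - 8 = (q - 4)*(q^2 - 3*q + 2) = (q - 4)*(q - 2)*(q - 1)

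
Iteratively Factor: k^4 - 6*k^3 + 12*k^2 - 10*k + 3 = (k - 1)*(k^3 - 5*k^2 + 7*k - 3) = (k - 1)^2*(k^2 - 4*k + 3) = (k - 3)*(k - 1)^2*(k - 1)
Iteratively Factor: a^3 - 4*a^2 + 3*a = (a)*(a^2 - 4*a + 3) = a*(a - 3)*(a - 1)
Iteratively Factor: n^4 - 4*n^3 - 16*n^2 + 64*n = (n - 4)*(n^3 - 16*n) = (n - 4)*(n + 4)*(n^2 - 4*n) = (n - 4)^2*(n + 4)*(n)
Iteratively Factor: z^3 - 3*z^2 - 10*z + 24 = (z + 3)*(z^2 - 6*z + 8) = (z - 2)*(z + 3)*(z - 4)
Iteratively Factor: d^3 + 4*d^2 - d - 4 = (d + 1)*(d^2 + 3*d - 4) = (d + 1)*(d + 4)*(d - 1)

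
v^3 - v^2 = v^2*(v - 1)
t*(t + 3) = t^2 + 3*t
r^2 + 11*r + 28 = (r + 4)*(r + 7)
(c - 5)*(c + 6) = c^2 + c - 30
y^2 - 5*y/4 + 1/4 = (y - 1)*(y - 1/4)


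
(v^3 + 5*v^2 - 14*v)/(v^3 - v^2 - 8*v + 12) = v*(v + 7)/(v^2 + v - 6)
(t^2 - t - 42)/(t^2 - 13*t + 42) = (t + 6)/(t - 6)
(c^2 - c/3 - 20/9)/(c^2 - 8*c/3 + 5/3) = (c + 4/3)/(c - 1)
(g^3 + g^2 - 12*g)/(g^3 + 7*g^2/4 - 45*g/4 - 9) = 4*g/(4*g + 3)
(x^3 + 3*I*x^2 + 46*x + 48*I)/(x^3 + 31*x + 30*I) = (x + 8*I)/(x + 5*I)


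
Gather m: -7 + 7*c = 7*c - 7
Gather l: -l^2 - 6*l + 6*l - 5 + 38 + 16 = 49 - l^2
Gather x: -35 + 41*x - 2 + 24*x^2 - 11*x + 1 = 24*x^2 + 30*x - 36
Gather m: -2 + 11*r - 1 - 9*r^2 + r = -9*r^2 + 12*r - 3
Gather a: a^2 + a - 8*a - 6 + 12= a^2 - 7*a + 6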